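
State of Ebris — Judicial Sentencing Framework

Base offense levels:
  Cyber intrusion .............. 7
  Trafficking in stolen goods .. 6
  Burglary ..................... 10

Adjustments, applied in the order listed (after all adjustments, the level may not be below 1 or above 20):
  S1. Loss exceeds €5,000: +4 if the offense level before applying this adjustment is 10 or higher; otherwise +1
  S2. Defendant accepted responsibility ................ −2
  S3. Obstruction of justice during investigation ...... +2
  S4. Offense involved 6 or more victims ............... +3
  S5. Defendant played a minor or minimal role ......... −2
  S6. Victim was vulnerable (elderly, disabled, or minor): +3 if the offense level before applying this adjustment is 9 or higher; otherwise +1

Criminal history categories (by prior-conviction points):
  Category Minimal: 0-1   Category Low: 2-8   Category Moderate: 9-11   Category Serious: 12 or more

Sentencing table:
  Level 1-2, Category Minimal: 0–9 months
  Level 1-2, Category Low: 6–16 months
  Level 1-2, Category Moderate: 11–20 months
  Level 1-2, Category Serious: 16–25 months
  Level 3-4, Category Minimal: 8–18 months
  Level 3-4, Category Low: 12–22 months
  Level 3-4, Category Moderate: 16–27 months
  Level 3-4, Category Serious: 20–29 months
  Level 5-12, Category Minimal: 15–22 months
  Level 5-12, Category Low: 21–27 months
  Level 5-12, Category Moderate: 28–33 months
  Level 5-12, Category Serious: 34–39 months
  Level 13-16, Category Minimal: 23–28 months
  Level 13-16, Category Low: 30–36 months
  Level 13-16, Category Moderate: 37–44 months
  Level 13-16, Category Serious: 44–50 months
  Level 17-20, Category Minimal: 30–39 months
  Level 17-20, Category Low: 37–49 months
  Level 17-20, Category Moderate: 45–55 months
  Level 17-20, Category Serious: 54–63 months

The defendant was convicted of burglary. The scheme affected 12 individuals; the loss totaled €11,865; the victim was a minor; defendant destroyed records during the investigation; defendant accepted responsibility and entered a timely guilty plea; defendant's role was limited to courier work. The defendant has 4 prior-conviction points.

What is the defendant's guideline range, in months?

Base offense level for burglary: 10.
S1 applies (level before this adjustment is 10 ≥ 10, so +4): 10 + 4 = 14.
S2 applies: 14 − 2 = 12.
S3 applies: 12 + 2 = 14.
S4 applies: 14 + 3 = 17.
S5 applies: 17 − 2 = 15.
S6 applies (level before this adjustment is 15 ≥ 9, so +3): 15 + 3 = 18.
Final offense level: 18.
Criminal history: 4 prior points → Category Low (2-8).
Level 18 falls in the 17-20 band.
Grid: Level 17-20 × Category Low = 37-49 months.

37-49 months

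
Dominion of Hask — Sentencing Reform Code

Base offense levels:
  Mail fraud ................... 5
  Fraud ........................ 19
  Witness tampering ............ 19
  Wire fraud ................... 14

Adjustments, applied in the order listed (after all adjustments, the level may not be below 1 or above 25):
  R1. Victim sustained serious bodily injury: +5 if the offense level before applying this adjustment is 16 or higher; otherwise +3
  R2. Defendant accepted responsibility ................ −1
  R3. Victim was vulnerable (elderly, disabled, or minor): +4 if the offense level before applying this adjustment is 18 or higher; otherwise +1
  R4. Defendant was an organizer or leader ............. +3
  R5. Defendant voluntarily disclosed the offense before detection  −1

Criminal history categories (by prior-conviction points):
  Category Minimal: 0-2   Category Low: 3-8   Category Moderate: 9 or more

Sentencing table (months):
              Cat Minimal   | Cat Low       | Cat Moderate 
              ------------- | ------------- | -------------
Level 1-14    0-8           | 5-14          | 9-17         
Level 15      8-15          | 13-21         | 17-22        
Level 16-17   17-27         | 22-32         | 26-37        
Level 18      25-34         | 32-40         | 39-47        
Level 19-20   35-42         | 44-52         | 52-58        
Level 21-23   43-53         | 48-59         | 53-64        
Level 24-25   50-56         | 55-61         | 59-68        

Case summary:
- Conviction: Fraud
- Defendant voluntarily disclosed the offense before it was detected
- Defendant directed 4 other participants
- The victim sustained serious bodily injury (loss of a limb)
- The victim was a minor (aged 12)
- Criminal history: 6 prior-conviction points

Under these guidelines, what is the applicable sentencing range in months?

55-61 months

Base offense level for fraud: 19.
R1 applies (level before this adjustment is 19 ≥ 16, so +5): 19 + 5 = 24.
R2 does not apply.
R3 applies (level before this adjustment is 24 ≥ 18, so +4): 24 + 4 = 28.
R4 applies: 28 + 3 = 31.
R5 applies: 31 − 1 = 30.
Level 30 exceeds the maximum of 25; capped at 25.
Final offense level: 25.
Criminal history: 6 prior points → Category Low (3-8).
Level 25 falls in the 24-25 band.
Grid: Level 24-25 × Category Low = 55-61 months.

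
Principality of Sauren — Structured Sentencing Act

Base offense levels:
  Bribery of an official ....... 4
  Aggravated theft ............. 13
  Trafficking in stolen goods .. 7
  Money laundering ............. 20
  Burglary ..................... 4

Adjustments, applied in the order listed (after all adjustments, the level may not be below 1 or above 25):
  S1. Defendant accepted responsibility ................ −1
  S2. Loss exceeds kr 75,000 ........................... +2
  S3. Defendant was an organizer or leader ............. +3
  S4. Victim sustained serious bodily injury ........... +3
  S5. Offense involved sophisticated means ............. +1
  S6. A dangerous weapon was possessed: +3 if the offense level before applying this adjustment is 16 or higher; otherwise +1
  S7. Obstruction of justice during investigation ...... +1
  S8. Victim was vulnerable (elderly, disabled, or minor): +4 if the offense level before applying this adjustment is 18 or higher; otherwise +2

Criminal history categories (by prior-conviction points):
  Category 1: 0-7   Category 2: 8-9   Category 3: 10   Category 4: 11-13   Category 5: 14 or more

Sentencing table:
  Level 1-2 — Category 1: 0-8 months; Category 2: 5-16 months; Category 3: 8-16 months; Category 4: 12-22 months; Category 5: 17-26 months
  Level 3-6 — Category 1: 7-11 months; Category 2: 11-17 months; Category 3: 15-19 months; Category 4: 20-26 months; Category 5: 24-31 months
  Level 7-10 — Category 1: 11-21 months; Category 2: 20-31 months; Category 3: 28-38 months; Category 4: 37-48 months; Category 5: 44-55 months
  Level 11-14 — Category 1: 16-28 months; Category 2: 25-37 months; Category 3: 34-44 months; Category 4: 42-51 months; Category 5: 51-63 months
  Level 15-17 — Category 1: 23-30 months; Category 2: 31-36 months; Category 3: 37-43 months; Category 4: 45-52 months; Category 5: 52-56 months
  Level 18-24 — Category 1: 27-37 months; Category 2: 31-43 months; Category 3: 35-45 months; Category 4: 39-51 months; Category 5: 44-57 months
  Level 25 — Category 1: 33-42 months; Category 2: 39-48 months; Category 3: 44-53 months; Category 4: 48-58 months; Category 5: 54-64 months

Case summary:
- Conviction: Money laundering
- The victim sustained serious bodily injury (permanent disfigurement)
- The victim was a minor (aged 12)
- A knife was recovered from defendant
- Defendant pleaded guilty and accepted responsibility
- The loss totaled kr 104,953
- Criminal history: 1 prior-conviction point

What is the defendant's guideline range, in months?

Base offense level for money laundering: 20.
S1 applies: 20 − 1 = 19.
S2 applies: 19 + 2 = 21.
S3 does not apply.
S4 applies: 21 + 3 = 24.
S5 does not apply.
S6 applies (level before this adjustment is 24 ≥ 16, so +3): 24 + 3 = 27.
S7 does not apply.
S8 applies (level before this adjustment is 27 ≥ 18, so +4): 27 + 4 = 31.
Level 31 exceeds the maximum of 25; capped at 25.
Final offense level: 25.
Criminal history: 1 prior point → Category 1 (0-7).
Level 25 falls in the 25 band.
Grid: Level 25 × Category 1 = 33-42 months.

33-42 months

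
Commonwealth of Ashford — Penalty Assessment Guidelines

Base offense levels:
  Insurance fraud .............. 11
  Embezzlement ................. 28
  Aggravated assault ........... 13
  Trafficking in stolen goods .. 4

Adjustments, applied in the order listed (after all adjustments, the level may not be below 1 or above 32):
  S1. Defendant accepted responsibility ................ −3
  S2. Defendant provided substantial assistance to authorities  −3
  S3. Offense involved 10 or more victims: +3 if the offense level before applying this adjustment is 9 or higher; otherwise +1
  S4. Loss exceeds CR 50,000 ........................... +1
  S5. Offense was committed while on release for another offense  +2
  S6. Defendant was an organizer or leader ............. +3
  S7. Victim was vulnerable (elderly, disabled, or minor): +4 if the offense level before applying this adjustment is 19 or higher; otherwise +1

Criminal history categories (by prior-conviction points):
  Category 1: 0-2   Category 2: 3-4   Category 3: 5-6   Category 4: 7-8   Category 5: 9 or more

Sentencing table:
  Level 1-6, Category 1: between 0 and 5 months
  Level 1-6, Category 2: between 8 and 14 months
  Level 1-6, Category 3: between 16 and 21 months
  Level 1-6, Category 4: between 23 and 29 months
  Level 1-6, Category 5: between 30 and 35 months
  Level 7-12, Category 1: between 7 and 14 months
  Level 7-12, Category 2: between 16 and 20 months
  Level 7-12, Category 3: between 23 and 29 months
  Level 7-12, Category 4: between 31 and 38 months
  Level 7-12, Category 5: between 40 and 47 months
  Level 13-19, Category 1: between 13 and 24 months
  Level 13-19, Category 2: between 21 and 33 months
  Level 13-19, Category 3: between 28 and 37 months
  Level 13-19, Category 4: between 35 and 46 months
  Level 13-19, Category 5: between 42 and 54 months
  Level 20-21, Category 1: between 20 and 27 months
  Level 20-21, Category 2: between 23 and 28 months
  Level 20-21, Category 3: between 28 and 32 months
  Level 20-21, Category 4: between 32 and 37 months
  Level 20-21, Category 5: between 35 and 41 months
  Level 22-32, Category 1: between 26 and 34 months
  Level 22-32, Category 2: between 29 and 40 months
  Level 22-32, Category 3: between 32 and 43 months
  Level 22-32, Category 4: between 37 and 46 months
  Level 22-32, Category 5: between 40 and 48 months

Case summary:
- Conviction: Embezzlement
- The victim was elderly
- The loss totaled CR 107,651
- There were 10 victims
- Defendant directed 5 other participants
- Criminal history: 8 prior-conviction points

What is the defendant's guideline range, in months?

37-46 months

Base offense level for embezzlement: 28.
S2 does not apply.
S3 applies (level before this adjustment is 28 ≥ 9, so +3): 28 + 3 = 31.
S4 applies: 31 + 1 = 32.
S6 applies: 32 + 3 = 35.
S7 applies (level before this adjustment is 35 ≥ 19, so +4): 35 + 4 = 39.
Level 39 exceeds the maximum of 32; capped at 32.
Final offense level: 32.
Criminal history: 8 prior points → Category 4 (7-8).
Level 32 falls in the 22-32 band.
Grid: Level 22-32 × Category 4 = 37-46 months.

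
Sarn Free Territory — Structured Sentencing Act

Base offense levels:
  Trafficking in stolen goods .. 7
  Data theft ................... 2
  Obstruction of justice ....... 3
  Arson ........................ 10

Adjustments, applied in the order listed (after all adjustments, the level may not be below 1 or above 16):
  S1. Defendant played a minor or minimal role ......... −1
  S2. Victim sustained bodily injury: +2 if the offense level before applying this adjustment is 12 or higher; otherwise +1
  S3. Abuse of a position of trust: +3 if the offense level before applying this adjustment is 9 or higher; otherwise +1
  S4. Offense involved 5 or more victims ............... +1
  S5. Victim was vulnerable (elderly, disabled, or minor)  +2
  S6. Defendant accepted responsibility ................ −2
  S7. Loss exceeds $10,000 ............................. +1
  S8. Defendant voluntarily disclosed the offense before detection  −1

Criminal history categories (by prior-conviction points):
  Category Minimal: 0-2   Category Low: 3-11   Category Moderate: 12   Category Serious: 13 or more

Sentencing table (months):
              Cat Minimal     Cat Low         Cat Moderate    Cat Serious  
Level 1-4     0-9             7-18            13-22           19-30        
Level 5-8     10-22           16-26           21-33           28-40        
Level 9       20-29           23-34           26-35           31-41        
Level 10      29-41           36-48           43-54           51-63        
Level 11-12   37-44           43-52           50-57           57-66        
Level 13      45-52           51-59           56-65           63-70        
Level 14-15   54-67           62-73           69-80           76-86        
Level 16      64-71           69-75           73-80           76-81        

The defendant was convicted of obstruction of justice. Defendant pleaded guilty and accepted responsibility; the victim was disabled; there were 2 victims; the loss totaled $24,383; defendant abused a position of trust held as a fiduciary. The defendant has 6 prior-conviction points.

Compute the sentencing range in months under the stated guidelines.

Base offense level for obstruction of justice: 3.
S1 does not apply.
S2 does not apply.
S3 applies (level before this adjustment is 3 < 9, so +1): 3 + 1 = 4.
S5 applies: 4 + 2 = 6.
S6 applies: 6 − 2 = 4.
S7 applies: 4 + 1 = 5.
Final offense level: 5.
Criminal history: 6 prior points → Category Low (3-11).
Level 5 falls in the 5-8 band.
Grid: Level 5-8 × Category Low = 16-26 months.

16-26 months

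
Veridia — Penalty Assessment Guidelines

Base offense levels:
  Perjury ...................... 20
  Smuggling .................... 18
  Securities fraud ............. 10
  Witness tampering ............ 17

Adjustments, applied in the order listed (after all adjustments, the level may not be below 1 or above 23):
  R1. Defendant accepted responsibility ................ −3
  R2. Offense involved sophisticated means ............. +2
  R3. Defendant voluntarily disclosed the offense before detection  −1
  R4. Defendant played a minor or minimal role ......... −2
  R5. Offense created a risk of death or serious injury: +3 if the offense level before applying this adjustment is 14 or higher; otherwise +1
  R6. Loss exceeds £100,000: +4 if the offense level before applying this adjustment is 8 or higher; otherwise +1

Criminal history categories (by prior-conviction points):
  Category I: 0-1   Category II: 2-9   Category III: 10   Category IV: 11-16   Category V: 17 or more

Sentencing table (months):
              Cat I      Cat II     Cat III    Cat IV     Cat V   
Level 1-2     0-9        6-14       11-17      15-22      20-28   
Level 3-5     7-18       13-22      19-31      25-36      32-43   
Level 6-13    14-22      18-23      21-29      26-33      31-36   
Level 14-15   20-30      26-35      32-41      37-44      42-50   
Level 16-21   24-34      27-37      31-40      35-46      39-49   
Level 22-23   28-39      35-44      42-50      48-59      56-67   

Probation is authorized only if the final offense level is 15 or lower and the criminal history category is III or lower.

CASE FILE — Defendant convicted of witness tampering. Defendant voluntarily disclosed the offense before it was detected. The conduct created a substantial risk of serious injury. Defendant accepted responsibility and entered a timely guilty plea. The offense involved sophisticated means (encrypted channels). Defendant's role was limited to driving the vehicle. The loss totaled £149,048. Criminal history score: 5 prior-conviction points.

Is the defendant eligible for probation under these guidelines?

Base offense level for witness tampering: 17.
R1 applies: 17 − 3 = 14.
R2 applies: 14 + 2 = 16.
R3 applies: 16 − 1 = 15.
R4 applies: 15 − 2 = 13.
R5 applies (level before this adjustment is 13 < 14, so +1): 13 + 1 = 14.
R6 applies (level before this adjustment is 14 ≥ 8, so +4): 14 + 4 = 18.
Final offense level: 18.
Criminal history: 5 prior points → Category II (2-9).
Level 18 falls in the 16-21 band.
Grid: Level 16-21 × Category II = 27-37 months.
Probation check: level 18 > 15 and category II ≤ III → not eligible.

No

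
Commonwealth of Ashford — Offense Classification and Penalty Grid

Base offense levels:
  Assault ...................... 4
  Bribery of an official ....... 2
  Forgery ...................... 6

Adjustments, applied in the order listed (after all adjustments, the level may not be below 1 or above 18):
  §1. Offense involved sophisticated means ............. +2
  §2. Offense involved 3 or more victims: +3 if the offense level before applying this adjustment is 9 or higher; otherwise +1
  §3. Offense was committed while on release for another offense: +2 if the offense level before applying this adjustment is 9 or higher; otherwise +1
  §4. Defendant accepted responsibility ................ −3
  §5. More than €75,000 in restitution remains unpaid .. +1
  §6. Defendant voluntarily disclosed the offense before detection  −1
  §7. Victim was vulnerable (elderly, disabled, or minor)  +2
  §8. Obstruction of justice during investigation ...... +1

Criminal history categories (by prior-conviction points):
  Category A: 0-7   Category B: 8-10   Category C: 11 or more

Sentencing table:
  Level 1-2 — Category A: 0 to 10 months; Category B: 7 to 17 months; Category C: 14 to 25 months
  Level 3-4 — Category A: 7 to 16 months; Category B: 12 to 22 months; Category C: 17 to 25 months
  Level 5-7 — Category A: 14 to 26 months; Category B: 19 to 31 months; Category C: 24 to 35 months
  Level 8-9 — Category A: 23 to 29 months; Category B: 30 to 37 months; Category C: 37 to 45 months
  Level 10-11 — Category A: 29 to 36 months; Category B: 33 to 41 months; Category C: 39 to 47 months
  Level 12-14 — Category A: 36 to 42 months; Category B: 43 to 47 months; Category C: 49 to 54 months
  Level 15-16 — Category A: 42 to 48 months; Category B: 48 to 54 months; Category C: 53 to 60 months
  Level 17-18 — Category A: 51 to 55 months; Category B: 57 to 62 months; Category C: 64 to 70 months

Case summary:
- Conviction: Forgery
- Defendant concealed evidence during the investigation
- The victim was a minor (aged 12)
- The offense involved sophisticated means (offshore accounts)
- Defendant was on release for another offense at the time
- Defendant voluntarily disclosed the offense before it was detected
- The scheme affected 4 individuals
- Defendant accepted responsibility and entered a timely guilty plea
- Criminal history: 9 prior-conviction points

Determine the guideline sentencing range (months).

Base offense level for forgery: 6.
§1 applies: 6 + 2 = 8.
§2 applies (level before this adjustment is 8 < 9, so +1): 8 + 1 = 9.
§3 applies (level before this adjustment is 9 ≥ 9, so +2): 9 + 2 = 11.
§4 applies: 11 − 3 = 8.
§5 does not apply.
§6 applies: 8 − 1 = 7.
§7 applies: 7 + 2 = 9.
§8 applies: 9 + 1 = 10.
Final offense level: 10.
Criminal history: 9 prior points → Category B (8-10).
Level 10 falls in the 10-11 band.
Grid: Level 10-11 × Category B = 33-41 months.

33-41 months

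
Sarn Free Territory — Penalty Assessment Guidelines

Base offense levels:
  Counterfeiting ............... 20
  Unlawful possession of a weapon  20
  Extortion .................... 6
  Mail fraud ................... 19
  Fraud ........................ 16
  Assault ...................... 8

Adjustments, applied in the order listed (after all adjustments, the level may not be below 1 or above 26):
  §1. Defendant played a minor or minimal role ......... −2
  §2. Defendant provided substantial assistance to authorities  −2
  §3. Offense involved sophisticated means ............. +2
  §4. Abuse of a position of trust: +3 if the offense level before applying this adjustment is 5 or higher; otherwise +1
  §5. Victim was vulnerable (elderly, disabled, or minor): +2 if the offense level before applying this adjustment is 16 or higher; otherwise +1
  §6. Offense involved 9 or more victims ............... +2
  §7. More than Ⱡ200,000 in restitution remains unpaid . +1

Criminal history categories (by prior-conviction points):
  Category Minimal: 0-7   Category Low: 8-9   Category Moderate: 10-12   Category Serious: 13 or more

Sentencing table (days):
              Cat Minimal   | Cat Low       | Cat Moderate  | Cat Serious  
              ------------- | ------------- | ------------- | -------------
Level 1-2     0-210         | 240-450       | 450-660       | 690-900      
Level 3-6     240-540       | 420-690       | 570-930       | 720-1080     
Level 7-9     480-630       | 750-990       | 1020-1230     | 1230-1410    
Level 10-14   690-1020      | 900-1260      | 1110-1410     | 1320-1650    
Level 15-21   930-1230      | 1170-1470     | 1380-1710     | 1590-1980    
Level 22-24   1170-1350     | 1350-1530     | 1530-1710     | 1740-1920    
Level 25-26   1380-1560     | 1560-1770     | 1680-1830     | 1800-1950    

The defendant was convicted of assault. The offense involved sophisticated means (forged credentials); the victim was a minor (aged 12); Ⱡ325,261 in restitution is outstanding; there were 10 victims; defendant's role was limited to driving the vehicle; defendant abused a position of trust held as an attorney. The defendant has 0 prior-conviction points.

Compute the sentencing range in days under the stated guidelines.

Base offense level for assault: 8.
§1 applies: 8 − 2 = 6.
§2 does not apply.
§3 applies: 6 + 2 = 8.
§4 applies (level before this adjustment is 8 ≥ 5, so +3): 8 + 3 = 11.
§5 applies (level before this adjustment is 11 < 16, so +1): 11 + 1 = 12.
§6 applies: 12 + 2 = 14.
§7 applies: 14 + 1 = 15.
Final offense level: 15.
Criminal history: 0 prior points → Category Minimal (0-7).
Level 15 falls in the 15-21 band.
Grid: Level 15-21 × Category Minimal = 930-1230 days.

930-1230 days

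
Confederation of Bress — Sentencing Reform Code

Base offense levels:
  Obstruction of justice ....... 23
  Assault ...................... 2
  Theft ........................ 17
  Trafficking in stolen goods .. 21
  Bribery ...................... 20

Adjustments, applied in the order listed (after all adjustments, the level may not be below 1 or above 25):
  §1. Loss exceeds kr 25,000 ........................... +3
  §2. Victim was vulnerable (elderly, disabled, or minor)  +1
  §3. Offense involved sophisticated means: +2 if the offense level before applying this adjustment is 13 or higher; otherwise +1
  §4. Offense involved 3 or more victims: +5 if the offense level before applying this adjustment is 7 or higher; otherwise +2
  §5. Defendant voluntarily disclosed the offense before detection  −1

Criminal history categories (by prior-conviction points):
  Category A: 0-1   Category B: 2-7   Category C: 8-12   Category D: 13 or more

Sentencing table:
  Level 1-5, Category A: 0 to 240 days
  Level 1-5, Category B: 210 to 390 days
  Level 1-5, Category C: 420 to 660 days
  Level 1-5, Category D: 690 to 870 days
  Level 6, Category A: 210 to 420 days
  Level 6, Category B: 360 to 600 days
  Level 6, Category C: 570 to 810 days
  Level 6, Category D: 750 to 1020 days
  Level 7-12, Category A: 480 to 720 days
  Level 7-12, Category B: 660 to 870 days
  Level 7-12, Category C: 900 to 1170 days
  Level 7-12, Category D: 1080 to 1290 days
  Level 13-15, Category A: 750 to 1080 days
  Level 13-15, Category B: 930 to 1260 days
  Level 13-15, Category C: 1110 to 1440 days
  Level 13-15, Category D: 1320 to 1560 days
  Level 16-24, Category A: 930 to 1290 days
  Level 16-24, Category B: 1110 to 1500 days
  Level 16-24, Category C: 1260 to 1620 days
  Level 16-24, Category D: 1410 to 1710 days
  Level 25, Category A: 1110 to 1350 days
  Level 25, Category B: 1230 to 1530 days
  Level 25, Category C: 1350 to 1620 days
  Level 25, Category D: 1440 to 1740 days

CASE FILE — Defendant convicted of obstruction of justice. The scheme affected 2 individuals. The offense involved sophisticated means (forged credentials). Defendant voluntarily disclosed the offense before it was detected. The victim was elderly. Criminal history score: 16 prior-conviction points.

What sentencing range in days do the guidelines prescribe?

1440-1740 days

Base offense level for obstruction of justice: 23.
§1 does not apply.
§2 applies: 23 + 1 = 24.
§3 applies (level before this adjustment is 24 ≥ 13, so +2): 24 + 2 = 26.
§4 does not apply.
§5 applies: 26 − 1 = 25.
Final offense level: 25.
Criminal history: 16 prior points → Category D (13+).
Level 25 falls in the 25 band.
Grid: Level 25 × Category D = 1440-1740 days.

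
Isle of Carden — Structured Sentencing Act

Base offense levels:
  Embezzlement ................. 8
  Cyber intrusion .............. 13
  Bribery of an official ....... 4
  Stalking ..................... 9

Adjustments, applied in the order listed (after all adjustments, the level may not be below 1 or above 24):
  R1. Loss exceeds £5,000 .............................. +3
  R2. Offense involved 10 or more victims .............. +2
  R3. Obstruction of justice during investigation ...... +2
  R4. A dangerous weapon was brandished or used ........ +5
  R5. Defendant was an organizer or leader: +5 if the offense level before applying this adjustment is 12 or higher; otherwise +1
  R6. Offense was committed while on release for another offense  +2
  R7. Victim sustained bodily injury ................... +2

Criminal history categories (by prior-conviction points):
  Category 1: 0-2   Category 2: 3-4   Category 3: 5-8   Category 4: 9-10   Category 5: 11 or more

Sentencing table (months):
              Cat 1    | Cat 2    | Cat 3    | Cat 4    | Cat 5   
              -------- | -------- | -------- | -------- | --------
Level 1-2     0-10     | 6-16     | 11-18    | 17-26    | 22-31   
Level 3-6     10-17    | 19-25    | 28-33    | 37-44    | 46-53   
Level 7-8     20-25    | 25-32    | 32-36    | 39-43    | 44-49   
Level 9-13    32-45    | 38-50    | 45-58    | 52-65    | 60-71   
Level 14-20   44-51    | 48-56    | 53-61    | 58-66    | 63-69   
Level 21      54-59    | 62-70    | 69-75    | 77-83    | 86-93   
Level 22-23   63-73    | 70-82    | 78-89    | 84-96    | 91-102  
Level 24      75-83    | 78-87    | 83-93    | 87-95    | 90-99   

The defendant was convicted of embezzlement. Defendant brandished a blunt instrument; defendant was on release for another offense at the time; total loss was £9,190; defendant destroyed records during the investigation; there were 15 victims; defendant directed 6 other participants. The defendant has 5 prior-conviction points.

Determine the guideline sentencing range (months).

83-93 months

Base offense level for embezzlement: 8.
R1 applies: 8 + 3 = 11.
R2 applies: 11 + 2 = 13.
R3 applies: 13 + 2 = 15.
R4 applies: 15 + 5 = 20.
R5 applies (level before this adjustment is 20 ≥ 12, so +5): 20 + 5 = 25.
R6 applies: 25 + 2 = 27.
R7 does not apply.
Level 27 exceeds the maximum of 24; capped at 24.
Final offense level: 24.
Criminal history: 5 prior points → Category 3 (5-8).
Level 24 falls in the 24 band.
Grid: Level 24 × Category 3 = 83-93 months.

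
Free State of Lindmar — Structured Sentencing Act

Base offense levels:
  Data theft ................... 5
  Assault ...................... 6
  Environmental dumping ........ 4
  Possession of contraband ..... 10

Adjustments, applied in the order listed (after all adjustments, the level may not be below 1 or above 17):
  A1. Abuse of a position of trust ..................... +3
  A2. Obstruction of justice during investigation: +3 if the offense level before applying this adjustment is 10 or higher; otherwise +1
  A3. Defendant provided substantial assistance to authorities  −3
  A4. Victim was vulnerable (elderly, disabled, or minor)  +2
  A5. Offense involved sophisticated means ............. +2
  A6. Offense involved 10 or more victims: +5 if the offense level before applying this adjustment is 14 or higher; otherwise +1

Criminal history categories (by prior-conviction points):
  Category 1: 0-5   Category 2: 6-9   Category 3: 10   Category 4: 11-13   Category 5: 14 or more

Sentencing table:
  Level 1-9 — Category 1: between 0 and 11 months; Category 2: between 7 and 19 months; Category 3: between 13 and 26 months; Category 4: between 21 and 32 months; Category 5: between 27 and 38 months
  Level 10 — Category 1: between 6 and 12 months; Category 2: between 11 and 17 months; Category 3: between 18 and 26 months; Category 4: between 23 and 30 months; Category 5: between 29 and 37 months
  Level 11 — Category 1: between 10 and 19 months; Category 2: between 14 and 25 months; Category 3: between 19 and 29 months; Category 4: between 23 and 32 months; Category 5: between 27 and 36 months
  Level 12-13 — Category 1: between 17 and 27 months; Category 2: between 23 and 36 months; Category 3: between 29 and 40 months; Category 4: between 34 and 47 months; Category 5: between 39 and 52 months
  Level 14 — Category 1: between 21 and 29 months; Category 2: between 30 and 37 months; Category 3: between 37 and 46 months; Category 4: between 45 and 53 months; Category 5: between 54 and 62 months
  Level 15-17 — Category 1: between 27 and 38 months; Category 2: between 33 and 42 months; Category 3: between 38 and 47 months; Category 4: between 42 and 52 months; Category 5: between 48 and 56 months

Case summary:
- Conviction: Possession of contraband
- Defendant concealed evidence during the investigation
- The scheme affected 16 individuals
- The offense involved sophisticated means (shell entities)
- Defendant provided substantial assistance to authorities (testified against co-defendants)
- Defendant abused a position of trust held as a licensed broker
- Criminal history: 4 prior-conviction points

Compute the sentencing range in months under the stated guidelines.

27-38 months

Base offense level for possession of contraband: 10.
A1 applies: 10 + 3 = 13.
A2 applies (level before this adjustment is 13 ≥ 10, so +3): 13 + 3 = 16.
A3 applies: 16 − 3 = 13.
A4 does not apply.
A5 applies: 13 + 2 = 15.
A6 applies (level before this adjustment is 15 ≥ 14, so +5): 15 + 5 = 20.
Level 20 exceeds the maximum of 17; capped at 17.
Final offense level: 17.
Criminal history: 4 prior points → Category 1 (0-5).
Level 17 falls in the 15-17 band.
Grid: Level 15-17 × Category 1 = 27-38 months.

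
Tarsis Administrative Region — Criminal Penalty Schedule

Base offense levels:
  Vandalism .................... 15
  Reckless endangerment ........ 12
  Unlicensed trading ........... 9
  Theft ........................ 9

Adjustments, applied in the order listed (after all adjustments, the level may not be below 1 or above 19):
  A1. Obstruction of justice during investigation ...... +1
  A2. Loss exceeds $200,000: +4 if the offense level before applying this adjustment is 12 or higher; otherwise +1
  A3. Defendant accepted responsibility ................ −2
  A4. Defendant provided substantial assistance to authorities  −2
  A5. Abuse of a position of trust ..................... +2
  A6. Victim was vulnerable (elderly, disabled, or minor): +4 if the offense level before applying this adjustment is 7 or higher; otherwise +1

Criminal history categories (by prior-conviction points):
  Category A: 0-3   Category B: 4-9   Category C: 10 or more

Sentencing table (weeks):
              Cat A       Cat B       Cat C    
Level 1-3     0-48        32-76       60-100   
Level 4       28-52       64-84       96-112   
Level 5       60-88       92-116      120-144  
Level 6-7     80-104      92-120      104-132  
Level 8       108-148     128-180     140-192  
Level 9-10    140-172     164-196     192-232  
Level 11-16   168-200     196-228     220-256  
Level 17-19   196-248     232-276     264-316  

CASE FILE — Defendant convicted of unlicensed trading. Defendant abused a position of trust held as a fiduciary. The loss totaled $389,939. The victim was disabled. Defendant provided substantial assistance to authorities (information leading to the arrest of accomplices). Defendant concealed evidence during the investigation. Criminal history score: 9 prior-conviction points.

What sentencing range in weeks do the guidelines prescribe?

Base offense level for unlicensed trading: 9.
A1 applies: 9 + 1 = 10.
A2 applies (level before this adjustment is 10 < 12, so +1): 10 + 1 = 11.
A3 does not apply.
A4 applies: 11 − 2 = 9.
A5 applies: 9 + 2 = 11.
A6 applies (level before this adjustment is 11 ≥ 7, so +4): 11 + 4 = 15.
Final offense level: 15.
Criminal history: 9 prior points → Category B (4-9).
Level 15 falls in the 11-16 band.
Grid: Level 11-16 × Category B = 196-228 weeks.

196-228 weeks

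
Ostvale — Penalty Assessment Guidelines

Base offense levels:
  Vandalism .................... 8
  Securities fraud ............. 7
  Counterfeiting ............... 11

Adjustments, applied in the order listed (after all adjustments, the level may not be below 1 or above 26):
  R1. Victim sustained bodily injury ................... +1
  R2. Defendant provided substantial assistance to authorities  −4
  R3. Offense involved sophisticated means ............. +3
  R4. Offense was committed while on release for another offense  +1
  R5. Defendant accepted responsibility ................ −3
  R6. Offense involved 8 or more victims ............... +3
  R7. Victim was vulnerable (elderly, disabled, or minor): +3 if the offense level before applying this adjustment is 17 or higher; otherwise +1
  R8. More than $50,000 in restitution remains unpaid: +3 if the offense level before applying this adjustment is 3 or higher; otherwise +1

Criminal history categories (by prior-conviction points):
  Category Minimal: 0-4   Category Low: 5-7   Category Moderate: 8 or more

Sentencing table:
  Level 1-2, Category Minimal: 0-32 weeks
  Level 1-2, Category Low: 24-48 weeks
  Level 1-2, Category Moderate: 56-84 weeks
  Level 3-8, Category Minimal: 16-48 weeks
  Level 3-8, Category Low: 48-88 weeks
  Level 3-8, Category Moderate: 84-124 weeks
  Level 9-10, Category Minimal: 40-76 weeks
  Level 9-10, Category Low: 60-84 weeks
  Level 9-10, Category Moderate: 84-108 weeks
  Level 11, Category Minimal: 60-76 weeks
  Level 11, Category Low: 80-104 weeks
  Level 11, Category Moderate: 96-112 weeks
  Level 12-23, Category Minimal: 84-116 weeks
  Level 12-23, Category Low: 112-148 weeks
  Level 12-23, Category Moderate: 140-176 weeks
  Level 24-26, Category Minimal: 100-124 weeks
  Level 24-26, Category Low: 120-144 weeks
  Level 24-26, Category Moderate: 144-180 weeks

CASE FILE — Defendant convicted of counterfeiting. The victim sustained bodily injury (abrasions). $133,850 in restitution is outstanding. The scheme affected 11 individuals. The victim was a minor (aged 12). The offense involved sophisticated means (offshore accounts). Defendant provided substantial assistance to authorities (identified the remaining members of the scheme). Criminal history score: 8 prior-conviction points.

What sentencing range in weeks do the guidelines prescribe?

140-176 weeks

Base offense level for counterfeiting: 11.
R1 applies: 11 + 1 = 12.
R2 applies: 12 − 4 = 8.
R3 applies: 8 + 3 = 11.
R6 applies: 11 + 3 = 14.
R7 applies (level before this adjustment is 14 < 17, so +1): 14 + 1 = 15.
R8 applies (level before this adjustment is 15 ≥ 3, so +3): 15 + 3 = 18.
Final offense level: 18.
Criminal history: 8 prior points → Category Moderate (8+).
Level 18 falls in the 12-23 band.
Grid: Level 12-23 × Category Moderate = 140-176 weeks.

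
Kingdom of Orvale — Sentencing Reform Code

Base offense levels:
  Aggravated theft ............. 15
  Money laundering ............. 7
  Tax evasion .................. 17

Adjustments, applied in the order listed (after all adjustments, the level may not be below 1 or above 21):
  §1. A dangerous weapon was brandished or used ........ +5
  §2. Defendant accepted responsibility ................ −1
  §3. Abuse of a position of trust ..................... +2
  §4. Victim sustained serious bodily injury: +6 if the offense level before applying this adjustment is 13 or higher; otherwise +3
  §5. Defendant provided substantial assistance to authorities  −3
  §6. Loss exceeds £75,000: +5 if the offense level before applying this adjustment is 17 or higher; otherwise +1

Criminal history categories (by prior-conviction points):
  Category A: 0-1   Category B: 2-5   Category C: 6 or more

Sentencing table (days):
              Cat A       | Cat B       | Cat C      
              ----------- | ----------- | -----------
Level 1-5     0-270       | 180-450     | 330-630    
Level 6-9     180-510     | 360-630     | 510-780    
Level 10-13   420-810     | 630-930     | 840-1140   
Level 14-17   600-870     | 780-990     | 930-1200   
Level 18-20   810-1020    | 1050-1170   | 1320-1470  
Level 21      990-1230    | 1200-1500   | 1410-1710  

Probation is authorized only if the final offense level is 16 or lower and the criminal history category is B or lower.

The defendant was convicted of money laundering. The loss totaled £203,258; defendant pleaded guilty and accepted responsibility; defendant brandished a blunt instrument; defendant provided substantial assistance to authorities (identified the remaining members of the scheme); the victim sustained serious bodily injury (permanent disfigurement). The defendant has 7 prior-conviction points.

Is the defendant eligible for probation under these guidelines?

Base offense level for money laundering: 7.
§1 applies: 7 + 5 = 12.
§2 applies: 12 − 1 = 11.
§4 applies (level before this adjustment is 11 < 13, so +3): 11 + 3 = 14.
§5 applies: 14 − 3 = 11.
§6 applies (level before this adjustment is 11 < 17, so +1): 11 + 1 = 12.
Final offense level: 12.
Criminal history: 7 prior points → Category C (6+).
Level 12 falls in the 10-13 band.
Grid: Level 10-13 × Category C = 840-1140 days.
Probation check: level 12 ≤ 16 and category C > B → not eligible.

No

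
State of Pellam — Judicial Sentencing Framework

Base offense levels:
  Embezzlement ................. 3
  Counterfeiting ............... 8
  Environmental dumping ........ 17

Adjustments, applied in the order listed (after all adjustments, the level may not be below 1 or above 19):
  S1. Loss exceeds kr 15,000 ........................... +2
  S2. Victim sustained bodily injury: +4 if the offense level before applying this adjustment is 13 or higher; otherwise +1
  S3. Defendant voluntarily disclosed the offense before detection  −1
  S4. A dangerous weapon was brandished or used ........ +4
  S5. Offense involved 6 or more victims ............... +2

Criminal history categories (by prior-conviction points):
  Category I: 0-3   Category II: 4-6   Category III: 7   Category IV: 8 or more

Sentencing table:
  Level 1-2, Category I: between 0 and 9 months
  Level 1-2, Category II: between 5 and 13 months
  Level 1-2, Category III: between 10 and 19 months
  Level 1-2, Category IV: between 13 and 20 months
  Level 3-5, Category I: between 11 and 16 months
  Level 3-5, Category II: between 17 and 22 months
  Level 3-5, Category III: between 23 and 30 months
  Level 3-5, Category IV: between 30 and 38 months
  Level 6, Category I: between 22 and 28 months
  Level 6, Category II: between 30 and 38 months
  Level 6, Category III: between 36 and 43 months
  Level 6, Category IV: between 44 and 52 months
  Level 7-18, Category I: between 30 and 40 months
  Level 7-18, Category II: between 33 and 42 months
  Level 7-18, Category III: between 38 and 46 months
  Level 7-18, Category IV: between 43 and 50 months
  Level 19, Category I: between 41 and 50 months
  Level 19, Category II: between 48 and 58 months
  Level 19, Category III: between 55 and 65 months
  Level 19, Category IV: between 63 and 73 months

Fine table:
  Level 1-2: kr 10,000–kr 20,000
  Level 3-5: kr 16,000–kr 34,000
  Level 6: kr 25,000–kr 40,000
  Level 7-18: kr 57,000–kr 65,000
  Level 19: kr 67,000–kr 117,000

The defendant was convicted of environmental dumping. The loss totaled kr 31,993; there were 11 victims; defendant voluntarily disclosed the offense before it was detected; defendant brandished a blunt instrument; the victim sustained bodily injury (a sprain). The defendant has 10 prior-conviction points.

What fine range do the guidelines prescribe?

Base offense level for environmental dumping: 17.
S1 applies: 17 + 2 = 19.
S2 applies (level before this adjustment is 19 ≥ 13, so +4): 19 + 4 = 23.
S3 applies: 23 − 1 = 22.
S4 applies: 22 + 4 = 26.
S5 applies: 26 + 2 = 28.
Level 28 exceeds the maximum of 19; capped at 19.
Final offense level: 19.
Level 19 falls in the 19 band.
Fine table: Level 19 → kr 67,000–kr 117,000.

kr 67,000–kr 117,000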